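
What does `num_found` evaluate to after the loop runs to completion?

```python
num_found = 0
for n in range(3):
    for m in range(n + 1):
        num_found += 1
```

Let's trace through this code step by step.

Initialize: num_found = 0
Entering loop: for n in range(3):
After iteration 1: n = 0, num_found = 1, m = 0
After iteration 2: n = 1, num_found = 3, m = 1
After iteration 3: n = 2, num_found = 6, m = 2
Loop ends.

Final answer: 6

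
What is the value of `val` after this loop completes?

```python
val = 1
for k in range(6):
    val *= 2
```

Let's trace through this code step by step.

Initialize: val = 1
Entering loop: for k in range(6):
After iteration 1: k = 0, val = 2
After iteration 2: k = 1, val = 4
After iteration 3: k = 2, val = 8
After iteration 4: k = 3, val = 16
After iteration 5: k = 4, val = 32
After iteration 6: k = 5, val = 64
Loop ends.

Final answer: 64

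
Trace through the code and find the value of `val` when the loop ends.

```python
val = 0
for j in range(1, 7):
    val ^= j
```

Let's trace through this code step by step.

Initialize: val = 0
Entering loop: for j in range(1, 7):
After iteration 1: j = 1, val = 1
After iteration 2: j = 2, val = 3
After iteration 3: j = 3, val = 0
After iteration 4: j = 4, val = 4
After iteration 5: j = 5, val = 1
After iteration 6: j = 6, val = 7
Loop ends.

Final answer: 7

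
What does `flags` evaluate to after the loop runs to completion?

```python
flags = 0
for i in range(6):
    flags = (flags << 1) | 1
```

Let's trace through this code step by step.

Initialize: flags = 0
Entering loop: for i in range(6):
After iteration 1: i = 0, flags = 1
After iteration 2: i = 1, flags = 3
After iteration 3: i = 2, flags = 7
After iteration 4: i = 3, flags = 15
After iteration 5: i = 4, flags = 31
After iteration 6: i = 5, flags = 63
Loop ends.

Final answer: 63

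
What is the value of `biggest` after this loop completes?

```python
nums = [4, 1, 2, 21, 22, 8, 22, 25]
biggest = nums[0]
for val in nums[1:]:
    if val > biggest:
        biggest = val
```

Let's trace through this code step by step.

Initialize: nums = [4, 1, 2, 21, 22, 8, 22, 25]
Initialize: biggest = 4
Entering loop: for val in nums[1:]:
After iteration 1: val = 1, biggest = 4
After iteration 2: val = 2, biggest = 4
After iteration 3: val = 21, biggest = 21
After iteration 4: val = 22, biggest = 22
After iteration 5: val = 8, biggest = 22
After iteration 6: val = 22, biggest = 22
After iteration 7: val = 25, biggest = 25
Loop ends.

Final answer: 25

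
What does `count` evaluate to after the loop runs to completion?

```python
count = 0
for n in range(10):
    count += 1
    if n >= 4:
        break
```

Let's trace through this code step by step.

Initialize: count = 0
Entering loop: for n in range(10):
After iteration 1: n = 0, count = 1
After iteration 2: n = 1, count = 2
After iteration 3: n = 2, count = 3
After iteration 4: n = 3, count = 4
After iteration 5: n = 4, count = 5
Loop ends.

Final answer: 5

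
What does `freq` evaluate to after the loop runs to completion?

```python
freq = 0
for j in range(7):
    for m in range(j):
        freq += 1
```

Let's trace through this code step by step.

Initialize: freq = 0
Entering loop: for j in range(7):
After iteration 1: j = 0, freq = 0
After iteration 2: j = 1, freq = 1, m = 0
After iteration 3: j = 2, freq = 3, m = 1
After iteration 4: j = 3, freq = 6, m = 2
After iteration 5: j = 4, freq = 10, m = 3
After iteration 6: j = 5, freq = 15, m = 4
After iteration 7: j = 6, freq = 21, m = 5
Loop ends.

Final answer: 21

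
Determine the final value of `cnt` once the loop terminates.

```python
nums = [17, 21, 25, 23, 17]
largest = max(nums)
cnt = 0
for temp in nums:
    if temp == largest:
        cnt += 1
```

Let's trace through this code step by step.

Initialize: nums = [17, 21, 25, 23, 17]
Initialize: largest = 25
Initialize: cnt = 0
Entering loop: for temp in nums:
After iteration 1: temp = 17, cnt = 0
After iteration 2: temp = 21, cnt = 0
After iteration 3: temp = 25, cnt = 1
After iteration 4: temp = 23, cnt = 1
After iteration 5: temp = 17, cnt = 1
Loop ends.

Final answer: 1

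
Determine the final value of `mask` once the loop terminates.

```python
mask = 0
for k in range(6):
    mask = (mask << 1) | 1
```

Let's trace through this code step by step.

Initialize: mask = 0
Entering loop: for k in range(6):
After iteration 1: k = 0, mask = 1
After iteration 2: k = 1, mask = 3
After iteration 3: k = 2, mask = 7
After iteration 4: k = 3, mask = 15
After iteration 5: k = 4, mask = 31
After iteration 6: k = 5, mask = 63
Loop ends.

Final answer: 63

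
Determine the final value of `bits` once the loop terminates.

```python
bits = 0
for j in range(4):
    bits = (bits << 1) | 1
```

Let's trace through this code step by step.

Initialize: bits = 0
Entering loop: for j in range(4):
After iteration 1: j = 0, bits = 1
After iteration 2: j = 1, bits = 3
After iteration 3: j = 2, bits = 7
After iteration 4: j = 3, bits = 15
Loop ends.

Final answer: 15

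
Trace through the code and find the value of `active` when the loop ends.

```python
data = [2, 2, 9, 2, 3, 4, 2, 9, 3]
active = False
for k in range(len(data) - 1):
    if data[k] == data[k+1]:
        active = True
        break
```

Let's trace through this code step by step.

Initialize: data = [2, 2, 9, 2, 3, 4, 2, 9, 3]
Initialize: active = False
Entering loop: for k in range(len(data) - 1):
After iteration 1: k = 0, active = True
Loop ends.

Final answer: True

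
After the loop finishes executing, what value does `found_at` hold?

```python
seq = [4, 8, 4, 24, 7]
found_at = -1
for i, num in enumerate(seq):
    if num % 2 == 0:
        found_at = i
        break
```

Let's trace through this code step by step.

Initialize: seq = [4, 8, 4, 24, 7]
Initialize: found_at = -1
Entering loop: for i, num in enumerate(seq):
After iteration 1: i = 0, num = 4, found_at = 0
Loop ends.

Final answer: 0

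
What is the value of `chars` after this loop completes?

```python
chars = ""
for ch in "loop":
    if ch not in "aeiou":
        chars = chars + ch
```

Let's trace through this code step by step.

Initialize: chars = ''
Entering loop: for ch in "loop":
After iteration 1: ch = 'l', chars = 'l'
After iteration 2: ch = 'o', chars = 'l'
After iteration 3: ch = 'o', chars = 'l'
After iteration 4: ch = 'p', chars = 'lp'
Loop ends.

Final answer: 'lp'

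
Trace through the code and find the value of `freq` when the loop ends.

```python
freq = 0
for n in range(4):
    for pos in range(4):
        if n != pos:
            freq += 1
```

Let's trace through this code step by step.

Initialize: freq = 0
Entering loop: for n in range(4):
After iteration 1: n = 0, freq = 3
After iteration 2: n = 1, freq = 6
After iteration 3: n = 2, freq = 9
After iteration 4: n = 3, freq = 12
Loop ends.

Final answer: 12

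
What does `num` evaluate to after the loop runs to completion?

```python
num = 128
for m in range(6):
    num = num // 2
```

Let's trace through this code step by step.

Initialize: num = 128
Entering loop: for m in range(6):
After iteration 1: m = 0, num = 64
After iteration 2: m = 1, num = 32
After iteration 3: m = 2, num = 16
After iteration 4: m = 3, num = 8
After iteration 5: m = 4, num = 4
After iteration 6: m = 5, num = 2
Loop ends.

Final answer: 2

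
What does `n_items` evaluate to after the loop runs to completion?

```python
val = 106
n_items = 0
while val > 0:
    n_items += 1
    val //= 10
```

Let's trace through this code step by step.

Initialize: val = 106
Initialize: n_items = 0
Entering loop: while val > 0:
After iteration 1: val = 10, n_items = 1
After iteration 2: val = 1, n_items = 2
After iteration 3: val = 0, n_items = 3
Loop ends.

Final answer: 3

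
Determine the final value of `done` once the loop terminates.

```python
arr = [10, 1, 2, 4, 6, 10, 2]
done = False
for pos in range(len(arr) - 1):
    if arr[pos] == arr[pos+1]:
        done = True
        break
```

Let's trace through this code step by step.

Initialize: arr = [10, 1, 2, 4, 6, 10, 2]
Initialize: done = False
Entering loop: for pos in range(len(arr) - 1):
After iteration 1: pos = 0, done = False
After iteration 2: pos = 1, done = False
After iteration 3: pos = 2, done = False
After iteration 4: pos = 3, done = False
After iteration 5: pos = 4, done = False
After iteration 6: pos = 5, done = False
Loop ends.

Final answer: False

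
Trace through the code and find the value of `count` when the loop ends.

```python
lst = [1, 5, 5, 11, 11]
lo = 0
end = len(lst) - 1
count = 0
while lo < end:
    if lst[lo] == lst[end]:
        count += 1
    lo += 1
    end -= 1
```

Let's trace through this code step by step.

Initialize: lst = [1, 5, 5, 11, 11]
Initialize: lo = 0
Initialize: end = 4
Initialize: count = 0
Entering loop: while lo < end:
After iteration 1: lo = 1, end = 3, count = 0
After iteration 2: lo = 2, end = 2, count = 0
Loop ends.

Final answer: 0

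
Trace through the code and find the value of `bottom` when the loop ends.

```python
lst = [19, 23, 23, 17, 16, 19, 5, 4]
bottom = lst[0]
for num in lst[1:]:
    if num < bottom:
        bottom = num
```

Let's trace through this code step by step.

Initialize: lst = [19, 23, 23, 17, 16, 19, 5, 4]
Initialize: bottom = 19
Entering loop: for num in lst[1:]:
After iteration 1: num = 23, bottom = 19
After iteration 2: num = 23, bottom = 19
After iteration 3: num = 17, bottom = 17
After iteration 4: num = 16, bottom = 16
After iteration 5: num = 19, bottom = 16
After iteration 6: num = 5, bottom = 5
After iteration 7: num = 4, bottom = 4
Loop ends.

Final answer: 4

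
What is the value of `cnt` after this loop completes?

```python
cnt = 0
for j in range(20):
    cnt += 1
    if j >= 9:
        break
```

Let's trace through this code step by step.

Initialize: cnt = 0
Entering loop: for j in range(20):
After iteration 1: j = 0, cnt = 1
After iteration 2: j = 1, cnt = 2
After iteration 3: j = 2, cnt = 3
After iteration 4: j = 3, cnt = 4
After iteration 5: j = 4, cnt = 5
After iteration 6: j = 5, cnt = 6
After iteration 7: j = 6, cnt = 7
After iteration 8: j = 7, cnt = 8
After iteration 9: j = 8, cnt = 9
After iteration 10: j = 9, cnt = 10
Loop ends.

Final answer: 10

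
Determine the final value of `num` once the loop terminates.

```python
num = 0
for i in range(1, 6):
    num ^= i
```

Let's trace through this code step by step.

Initialize: num = 0
Entering loop: for i in range(1, 6):
After iteration 1: i = 1, num = 1
After iteration 2: i = 2, num = 3
After iteration 3: i = 3, num = 0
After iteration 4: i = 4, num = 4
After iteration 5: i = 5, num = 1
Loop ends.

Final answer: 1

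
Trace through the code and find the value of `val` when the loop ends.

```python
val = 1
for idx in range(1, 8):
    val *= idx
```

Let's trace through this code step by step.

Initialize: val = 1
Entering loop: for idx in range(1, 8):
After iteration 1: idx = 1, val = 1
After iteration 2: idx = 2, val = 2
After iteration 3: idx = 3, val = 6
After iteration 4: idx = 4, val = 24
After iteration 5: idx = 5, val = 120
After iteration 6: idx = 6, val = 720
After iteration 7: idx = 7, val = 5040
Loop ends.

Final answer: 5040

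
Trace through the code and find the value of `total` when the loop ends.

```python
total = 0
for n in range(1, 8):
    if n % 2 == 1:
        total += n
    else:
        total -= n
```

Let's trace through this code step by step.

Initialize: total = 0
Entering loop: for n in range(1, 8):
After iteration 1: n = 1, total = 1
After iteration 2: n = 2, total = -1
After iteration 3: n = 3, total = 2
After iteration 4: n = 4, total = -2
After iteration 5: n = 5, total = 3
After iteration 6: n = 6, total = -3
After iteration 7: n = 7, total = 4
Loop ends.

Final answer: 4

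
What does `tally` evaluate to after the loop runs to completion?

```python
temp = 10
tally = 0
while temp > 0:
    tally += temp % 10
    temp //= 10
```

Let's trace through this code step by step.

Initialize: temp = 10
Initialize: tally = 0
Entering loop: while temp > 0:
After iteration 1: temp = 1, tally = 0
After iteration 2: temp = 0, tally = 1
Loop ends.

Final answer: 1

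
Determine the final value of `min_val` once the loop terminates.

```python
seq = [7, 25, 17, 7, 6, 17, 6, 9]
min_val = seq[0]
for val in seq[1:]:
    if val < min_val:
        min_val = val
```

Let's trace through this code step by step.

Initialize: seq = [7, 25, 17, 7, 6, 17, 6, 9]
Initialize: min_val = 7
Entering loop: for val in seq[1:]:
After iteration 1: val = 25, min_val = 7
After iteration 2: val = 17, min_val = 7
After iteration 3: val = 7, min_val = 7
After iteration 4: val = 6, min_val = 6
After iteration 5: val = 17, min_val = 6
After iteration 6: val = 6, min_val = 6
After iteration 7: val = 9, min_val = 6
Loop ends.

Final answer: 6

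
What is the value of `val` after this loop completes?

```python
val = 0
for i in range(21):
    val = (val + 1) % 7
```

Let's trace through this code step by step.

Initialize: val = 0
Entering loop: for i in range(21):
After iteration 1: i = 0, val = 1
After iteration 2: i = 1, val = 2
After iteration 3: i = 2, val = 3
After iteration 4: i = 3, val = 4
After iteration 5: i = 4, val = 5
After iteration 6: i = 5, val = 6
After iteration 7: i = 6, val = 0
After iteration 8: i = 7, val = 1
After iteration 9: i = 8, val = 2
After iteration 10: i = 9, val = 3
After iteration 11: i = 10, val = 4
After iteration 12: i = 11, val = 5
After iteration 13: i = 12, val = 6
After iteration 14: i = 13, val = 0
After iteration 15: i = 14, val = 1
After iteration 16: i = 15, val = 2
After iteration 17: i = 16, val = 3
After iteration 18: i = 17, val = 4
After iteration 19: i = 18, val = 5
After iteration 20: i = 19, val = 6
After iteration 21: i = 20, val = 0
Loop ends.

Final answer: 0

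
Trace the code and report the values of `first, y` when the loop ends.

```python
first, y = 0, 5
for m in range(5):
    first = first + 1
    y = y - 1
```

Let's trace through this code step by step.

Initialize: first = 0
Initialize: y = 5
Entering loop: for m in range(5):
After iteration 1: m = 0, first = 1, y = 4
After iteration 2: m = 1, first = 2, y = 3
After iteration 3: m = 2, first = 3, y = 2
After iteration 4: m = 3, first = 4, y = 1
After iteration 5: m = 4, first = 5, y = 0
Loop ends.

Final answer: 5, 0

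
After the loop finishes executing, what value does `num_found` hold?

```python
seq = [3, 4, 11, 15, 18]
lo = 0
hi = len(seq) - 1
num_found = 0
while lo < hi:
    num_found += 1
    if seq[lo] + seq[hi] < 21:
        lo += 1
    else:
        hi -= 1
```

Let's trace through this code step by step.

Initialize: seq = [3, 4, 11, 15, 18]
Initialize: lo = 0
Initialize: hi = 4
Initialize: num_found = 0
Entering loop: while lo < hi:
After iteration 1: lo = 0, hi = 3, num_found = 1
After iteration 2: lo = 1, hi = 3, num_found = 2
After iteration 3: lo = 2, hi = 3, num_found = 3
After iteration 4: lo = 2, hi = 2, num_found = 4
Loop ends.

Final answer: 4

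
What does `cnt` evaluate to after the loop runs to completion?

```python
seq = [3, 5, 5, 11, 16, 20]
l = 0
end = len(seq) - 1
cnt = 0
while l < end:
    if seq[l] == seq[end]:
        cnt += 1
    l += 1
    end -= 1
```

Let's trace through this code step by step.

Initialize: seq = [3, 5, 5, 11, 16, 20]
Initialize: l = 0
Initialize: end = 5
Initialize: cnt = 0
Entering loop: while l < end:
After iteration 1: l = 1, end = 4, cnt = 0
After iteration 2: l = 2, end = 3, cnt = 0
After iteration 3: l = 3, end = 2, cnt = 0
Loop ends.

Final answer: 0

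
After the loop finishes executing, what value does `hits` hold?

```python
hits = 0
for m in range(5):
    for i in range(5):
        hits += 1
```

Let's trace through this code step by step.

Initialize: hits = 0
Entering loop: for m in range(5):
After iteration 1: m = 0, hits = 5
After iteration 2: m = 1, hits = 10
After iteration 3: m = 2, hits = 15
After iteration 4: m = 3, hits = 20
After iteration 5: m = 4, hits = 25
Loop ends.

Final answer: 25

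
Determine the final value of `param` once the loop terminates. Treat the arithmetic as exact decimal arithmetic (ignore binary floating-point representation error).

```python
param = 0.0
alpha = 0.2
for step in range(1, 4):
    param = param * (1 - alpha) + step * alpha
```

Let's trace through this code step by step.

Initialize: param = 0.0
Initialize: alpha = 0.2
Entering loop: for step in range(1, 4):
After iteration 1: step = 1, param = 0.2
After iteration 2: step = 2, param = 0.56
After iteration 3: step = 3, param = 1.048
Loop ends.

Final answer: 1.048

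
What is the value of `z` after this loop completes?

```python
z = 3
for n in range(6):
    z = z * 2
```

Let's trace through this code step by step.

Initialize: z = 3
Entering loop: for n in range(6):
After iteration 1: n = 0, z = 6
After iteration 2: n = 1, z = 12
After iteration 3: n = 2, z = 24
After iteration 4: n = 3, z = 48
After iteration 5: n = 4, z = 96
After iteration 6: n = 5, z = 192
Loop ends.

Final answer: 192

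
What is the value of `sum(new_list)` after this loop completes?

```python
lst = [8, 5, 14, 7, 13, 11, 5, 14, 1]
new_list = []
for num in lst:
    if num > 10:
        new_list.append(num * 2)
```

Let's trace through this code step by step.

Initialize: lst = [8, 5, 14, 7, 13, 11, 5, 14, 1]
Initialize: new_list = []
Entering loop: for num in lst:
After iteration 1: num = 8, new_list = []
After iteration 2: num = 5, new_list = []
After iteration 3: num = 14, new_list = [28]
After iteration 4: num = 7, new_list = [28]
After iteration 5: num = 13, new_list = [28, 26]
After iteration 6: num = 11, new_list = [28, 26, 22]
After iteration 7: num = 5, new_list = [28, 26, 22]
After iteration 8: num = 14, new_list = [28, 26, 22, 28]
After iteration 9: num = 1, new_list = [28, 26, 22, 28]
Loop ends.
sum(new_list) = 104

Final answer: 104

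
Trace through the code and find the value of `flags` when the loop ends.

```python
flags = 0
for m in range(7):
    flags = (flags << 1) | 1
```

Let's trace through this code step by step.

Initialize: flags = 0
Entering loop: for m in range(7):
After iteration 1: m = 0, flags = 1
After iteration 2: m = 1, flags = 3
After iteration 3: m = 2, flags = 7
After iteration 4: m = 3, flags = 15
After iteration 5: m = 4, flags = 31
After iteration 6: m = 5, flags = 63
After iteration 7: m = 6, flags = 127
Loop ends.

Final answer: 127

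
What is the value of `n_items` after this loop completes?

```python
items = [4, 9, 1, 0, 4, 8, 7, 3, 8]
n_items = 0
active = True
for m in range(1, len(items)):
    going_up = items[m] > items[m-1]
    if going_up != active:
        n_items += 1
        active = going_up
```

Let's trace through this code step by step.

Initialize: items = [4, 9, 1, 0, 4, 8, 7, 3, 8]
Initialize: n_items = 0
Initialize: active = True
Entering loop: for m in range(1, len(items)):
After iteration 1: m = 1, n_items = 0, active = True, going_up = True
After iteration 2: m = 2, n_items = 1, active = False, going_up = False
After iteration 3: m = 3, n_items = 1, active = False, going_up = False
After iteration 4: m = 4, n_items = 2, active = True, going_up = True
After iteration 5: m = 5, n_items = 2, active = True, going_up = True
After iteration 6: m = 6, n_items = 3, active = False, going_up = False
After iteration 7: m = 7, n_items = 3, active = False, going_up = False
After iteration 8: m = 8, n_items = 4, active = True, going_up = True
Loop ends.

Final answer: 4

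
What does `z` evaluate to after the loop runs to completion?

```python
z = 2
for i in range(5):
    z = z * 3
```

Let's trace through this code step by step.

Initialize: z = 2
Entering loop: for i in range(5):
After iteration 1: i = 0, z = 6
After iteration 2: i = 1, z = 18
After iteration 3: i = 2, z = 54
After iteration 4: i = 3, z = 162
After iteration 5: i = 4, z = 486
Loop ends.

Final answer: 486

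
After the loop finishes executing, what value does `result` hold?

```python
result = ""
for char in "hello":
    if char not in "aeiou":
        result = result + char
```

Let's trace through this code step by step.

Initialize: result = ''
Entering loop: for char in "hello":
After iteration 1: char = 'h', result = 'h'
After iteration 2: char = 'e', result = 'h'
After iteration 3: char = 'l', result = 'hl'
After iteration 4: char = 'l', result = 'hll'
After iteration 5: char = 'o', result = 'hll'
Loop ends.

Final answer: 'hll'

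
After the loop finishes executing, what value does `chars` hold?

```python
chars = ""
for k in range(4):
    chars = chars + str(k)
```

Let's trace through this code step by step.

Initialize: chars = ''
Entering loop: for k in range(4):
After iteration 1: k = 0, chars = '0'
After iteration 2: k = 1, chars = '01'
After iteration 3: k = 2, chars = '012'
After iteration 4: k = 3, chars = '0123'
Loop ends.

Final answer: '0123'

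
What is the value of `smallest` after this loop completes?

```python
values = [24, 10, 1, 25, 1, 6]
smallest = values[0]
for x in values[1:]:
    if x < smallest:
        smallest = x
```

Let's trace through this code step by step.

Initialize: values = [24, 10, 1, 25, 1, 6]
Initialize: smallest = 24
Entering loop: for x in values[1:]:
After iteration 1: x = 10, smallest = 10
After iteration 2: x = 1, smallest = 1
After iteration 3: x = 25, smallest = 1
After iteration 4: x = 1, smallest = 1
After iteration 5: x = 6, smallest = 1
Loop ends.

Final answer: 1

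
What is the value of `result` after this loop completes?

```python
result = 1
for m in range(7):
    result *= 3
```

Let's trace through this code step by step.

Initialize: result = 1
Entering loop: for m in range(7):
After iteration 1: m = 0, result = 3
After iteration 2: m = 1, result = 9
After iteration 3: m = 2, result = 27
After iteration 4: m = 3, result = 81
After iteration 5: m = 4, result = 243
After iteration 6: m = 5, result = 729
After iteration 7: m = 6, result = 2187
Loop ends.

Final answer: 2187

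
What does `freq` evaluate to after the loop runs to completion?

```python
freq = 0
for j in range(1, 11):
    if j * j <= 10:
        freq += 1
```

Let's trace through this code step by step.

Initialize: freq = 0
Entering loop: for j in range(1, 11):
After iteration 1: j = 1, freq = 1
After iteration 2: j = 2, freq = 2
After iteration 3: j = 3, freq = 3
After iteration 4: j = 4, freq = 3
After iteration 5: j = 5, freq = 3
After iteration 6: j = 6, freq = 3
After iteration 7: j = 7, freq = 3
After iteration 8: j = 8, freq = 3
After iteration 9: j = 9, freq = 3
After iteration 10: j = 10, freq = 3
Loop ends.

Final answer: 3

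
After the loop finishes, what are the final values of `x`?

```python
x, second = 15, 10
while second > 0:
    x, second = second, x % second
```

Let's trace through this code step by step.

Initialize: x = 15
Initialize: second = 10
Entering loop: while second > 0:
After iteration 1: x = 10, second = 5
After iteration 2: x = 5, second = 0
Loop ends.

Final answer: 5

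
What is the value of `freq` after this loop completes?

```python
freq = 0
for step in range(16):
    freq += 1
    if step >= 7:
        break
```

Let's trace through this code step by step.

Initialize: freq = 0
Entering loop: for step in range(16):
After iteration 1: step = 0, freq = 1
After iteration 2: step = 1, freq = 2
After iteration 3: step = 2, freq = 3
After iteration 4: step = 3, freq = 4
After iteration 5: step = 4, freq = 5
After iteration 6: step = 5, freq = 6
After iteration 7: step = 6, freq = 7
After iteration 8: step = 7, freq = 8
Loop ends.

Final answer: 8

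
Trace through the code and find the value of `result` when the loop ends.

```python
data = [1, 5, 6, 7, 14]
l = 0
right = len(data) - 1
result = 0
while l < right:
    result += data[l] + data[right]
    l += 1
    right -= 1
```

Let's trace through this code step by step.

Initialize: data = [1, 5, 6, 7, 14]
Initialize: l = 0
Initialize: right = 4
Initialize: result = 0
Entering loop: while l < right:
After iteration 1: l = 1, right = 3, result = 15
After iteration 2: l = 2, right = 2, result = 27
Loop ends.

Final answer: 27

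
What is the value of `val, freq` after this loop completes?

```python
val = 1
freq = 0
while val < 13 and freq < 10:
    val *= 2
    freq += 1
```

Let's trace through this code step by step.

Initialize: val = 1
Initialize: freq = 0
Entering loop: while val < 13 and freq < 10:
After iteration 1: val = 2, freq = 1
After iteration 2: val = 4, freq = 2
After iteration 3: val = 8, freq = 3
After iteration 4: val = 16, freq = 4
Loop ends.

Final answer: 16, 4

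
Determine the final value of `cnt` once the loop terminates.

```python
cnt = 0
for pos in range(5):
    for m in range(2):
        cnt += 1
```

Let's trace through this code step by step.

Initialize: cnt = 0
Entering loop: for pos in range(5):
After iteration 1: pos = 0, cnt = 2
After iteration 2: pos = 1, cnt = 4
After iteration 3: pos = 2, cnt = 6
After iteration 4: pos = 3, cnt = 8
After iteration 5: pos = 4, cnt = 10
Loop ends.

Final answer: 10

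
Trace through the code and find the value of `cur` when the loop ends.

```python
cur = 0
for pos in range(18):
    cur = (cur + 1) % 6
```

Let's trace through this code step by step.

Initialize: cur = 0
Entering loop: for pos in range(18):
After iteration 1: pos = 0, cur = 1
After iteration 2: pos = 1, cur = 2
After iteration 3: pos = 2, cur = 3
After iteration 4: pos = 3, cur = 4
After iteration 5: pos = 4, cur = 5
After iteration 6: pos = 5, cur = 0
After iteration 7: pos = 6, cur = 1
After iteration 8: pos = 7, cur = 2
After iteration 9: pos = 8, cur = 3
After iteration 10: pos = 9, cur = 4
After iteration 11: pos = 10, cur = 5
After iteration 12: pos = 11, cur = 0
After iteration 13: pos = 12, cur = 1
After iteration 14: pos = 13, cur = 2
After iteration 15: pos = 14, cur = 3
After iteration 16: pos = 15, cur = 4
After iteration 17: pos = 16, cur = 5
After iteration 18: pos = 17, cur = 0
Loop ends.

Final answer: 0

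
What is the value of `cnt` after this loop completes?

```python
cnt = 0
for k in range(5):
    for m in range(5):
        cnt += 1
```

Let's trace through this code step by step.

Initialize: cnt = 0
Entering loop: for k in range(5):
After iteration 1: k = 0, cnt = 5
After iteration 2: k = 1, cnt = 10
After iteration 3: k = 2, cnt = 15
After iteration 4: k = 3, cnt = 20
After iteration 5: k = 4, cnt = 25
Loop ends.

Final answer: 25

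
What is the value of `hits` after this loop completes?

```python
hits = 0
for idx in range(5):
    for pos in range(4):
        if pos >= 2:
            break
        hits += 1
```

Let's trace through this code step by step.

Initialize: hits = 0
Entering loop: for idx in range(5):
After iteration 1: idx = 0, hits = 2
After iteration 2: idx = 1, hits = 4
After iteration 3: idx = 2, hits = 6
After iteration 4: idx = 3, hits = 8
After iteration 5: idx = 4, hits = 10
Loop ends.

Final answer: 10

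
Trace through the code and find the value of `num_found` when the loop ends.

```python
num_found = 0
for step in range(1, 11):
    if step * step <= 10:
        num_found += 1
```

Let's trace through this code step by step.

Initialize: num_found = 0
Entering loop: for step in range(1, 11):
After iteration 1: step = 1, num_found = 1
After iteration 2: step = 2, num_found = 2
After iteration 3: step = 3, num_found = 3
After iteration 4: step = 4, num_found = 3
After iteration 5: step = 5, num_found = 3
After iteration 6: step = 6, num_found = 3
After iteration 7: step = 7, num_found = 3
After iteration 8: step = 8, num_found = 3
After iteration 9: step = 9, num_found = 3
After iteration 10: step = 10, num_found = 3
Loop ends.

Final answer: 3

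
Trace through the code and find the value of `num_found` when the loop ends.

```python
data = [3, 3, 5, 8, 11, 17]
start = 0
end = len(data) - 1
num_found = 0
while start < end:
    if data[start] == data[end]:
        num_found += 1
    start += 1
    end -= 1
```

Let's trace through this code step by step.

Initialize: data = [3, 3, 5, 8, 11, 17]
Initialize: start = 0
Initialize: end = 5
Initialize: num_found = 0
Entering loop: while start < end:
After iteration 1: start = 1, end = 4, num_found = 0
After iteration 2: start = 2, end = 3, num_found = 0
After iteration 3: start = 3, end = 2, num_found = 0
Loop ends.

Final answer: 0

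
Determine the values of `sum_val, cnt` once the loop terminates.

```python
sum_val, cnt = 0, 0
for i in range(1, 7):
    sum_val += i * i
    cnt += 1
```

Let's trace through this code step by step.

Initialize: sum_val = 0
Initialize: cnt = 0
Entering loop: for i in range(1, 7):
After iteration 1: i = 1, sum_val = 1, cnt = 1
After iteration 2: i = 2, sum_val = 5, cnt = 2
After iteration 3: i = 3, sum_val = 14, cnt = 3
After iteration 4: i = 4, sum_val = 30, cnt = 4
After iteration 5: i = 5, sum_val = 55, cnt = 5
After iteration 6: i = 6, sum_val = 91, cnt = 6
Loop ends.

Final answer: 91, 6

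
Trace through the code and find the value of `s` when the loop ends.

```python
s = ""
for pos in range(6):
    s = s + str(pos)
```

Let's trace through this code step by step.

Initialize: s = ''
Entering loop: for pos in range(6):
After iteration 1: pos = 0, s = '0'
After iteration 2: pos = 1, s = '01'
After iteration 3: pos = 2, s = '012'
After iteration 4: pos = 3, s = '0123'
After iteration 5: pos = 4, s = '01234'
After iteration 6: pos = 5, s = '012345'
Loop ends.

Final answer: '012345'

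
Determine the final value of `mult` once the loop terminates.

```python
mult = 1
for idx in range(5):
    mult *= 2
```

Let's trace through this code step by step.

Initialize: mult = 1
Entering loop: for idx in range(5):
After iteration 1: idx = 0, mult = 2
After iteration 2: idx = 1, mult = 4
After iteration 3: idx = 2, mult = 8
After iteration 4: idx = 3, mult = 16
After iteration 5: idx = 4, mult = 32
Loop ends.

Final answer: 32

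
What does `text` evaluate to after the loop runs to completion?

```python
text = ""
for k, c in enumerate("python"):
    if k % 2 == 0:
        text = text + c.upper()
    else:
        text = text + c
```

Let's trace through this code step by step.

Initialize: text = ''
Entering loop: for k, c in enumerate("python"):
After iteration 1: k = 0, c = 'p', text = 'P'
After iteration 2: k = 1, c = 'y', text = 'Py'
After iteration 3: k = 2, c = 't', text = 'PyT'
After iteration 4: k = 3, c = 'h', text = 'PyTh'
After iteration 5: k = 4, c = 'o', text = 'PyThO'
After iteration 6: k = 5, c = 'n', text = 'PyThOn'
Loop ends.

Final answer: 'PyThOn'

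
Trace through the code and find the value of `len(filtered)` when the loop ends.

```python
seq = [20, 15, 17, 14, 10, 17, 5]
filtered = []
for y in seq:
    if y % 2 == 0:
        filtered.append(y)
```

Let's trace through this code step by step.

Initialize: seq = [20, 15, 17, 14, 10, 17, 5]
Initialize: filtered = []
Entering loop: for y in seq:
After iteration 1: y = 20, filtered = [20]
After iteration 2: y = 15, filtered = [20]
After iteration 3: y = 17, filtered = [20]
After iteration 4: y = 14, filtered = [20, 14]
After iteration 5: y = 10, filtered = [20, 14, 10]
After iteration 6: y = 17, filtered = [20, 14, 10]
After iteration 7: y = 5, filtered = [20, 14, 10]
Loop ends.
len(filtered) = 3

Final answer: 3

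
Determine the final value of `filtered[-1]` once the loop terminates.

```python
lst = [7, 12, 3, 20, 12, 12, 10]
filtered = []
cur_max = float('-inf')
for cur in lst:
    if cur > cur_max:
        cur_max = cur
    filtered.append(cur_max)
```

Let's trace through this code step by step.

Initialize: lst = [7, 12, 3, 20, 12, 12, 10]
Initialize: filtered = []
Initialize: cur_max = -inf
Entering loop: for cur in lst:
After iteration 1: cur = 7, filtered = [7], cur_max = 7
After iteration 2: cur = 12, filtered = [7, 12], cur_max = 12
After iteration 3: cur = 3, filtered = [7, 12, 12], cur_max = 12
After iteration 4: cur = 20, filtered = [7, 12, 12, 20], cur_max = 20
After iteration 5: cur = 12, filtered = [7, 12, 12, 20, 20], cur_max = 20
After iteration 6: cur = 12, filtered = [7, 12, 12, 20, 20, 20], cur_max = 20
After iteration 7: cur = 10, filtered = [7, 12, 12, 20, 20, 20, 20], cur_max = 20
Loop ends.
filtered[-1] = 20

Final answer: 20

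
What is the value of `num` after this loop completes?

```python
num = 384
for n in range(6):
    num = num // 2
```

Let's trace through this code step by step.

Initialize: num = 384
Entering loop: for n in range(6):
After iteration 1: n = 0, num = 192
After iteration 2: n = 1, num = 96
After iteration 3: n = 2, num = 48
After iteration 4: n = 3, num = 24
After iteration 5: n = 4, num = 12
After iteration 6: n = 5, num = 6
Loop ends.

Final answer: 6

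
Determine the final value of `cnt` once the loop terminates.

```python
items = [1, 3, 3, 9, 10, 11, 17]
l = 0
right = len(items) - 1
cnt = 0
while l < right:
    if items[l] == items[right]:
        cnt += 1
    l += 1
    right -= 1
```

Let's trace through this code step by step.

Initialize: items = [1, 3, 3, 9, 10, 11, 17]
Initialize: l = 0
Initialize: right = 6
Initialize: cnt = 0
Entering loop: while l < right:
After iteration 1: l = 1, right = 5, cnt = 0
After iteration 2: l = 2, right = 4, cnt = 0
After iteration 3: l = 3, right = 3, cnt = 0
Loop ends.

Final answer: 0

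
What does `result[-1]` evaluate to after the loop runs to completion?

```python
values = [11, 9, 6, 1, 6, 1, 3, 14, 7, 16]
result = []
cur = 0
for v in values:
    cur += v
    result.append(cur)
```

Let's trace through this code step by step.

Initialize: values = [11, 9, 6, 1, 6, 1, 3, 14, 7, 16]
Initialize: result = []
Initialize: cur = 0
Entering loop: for v in values:
After iteration 1: v = 11, result = [11], cur = 11
After iteration 2: v = 9, result = [11, 20], cur = 20
After iteration 3: v = 6, result = [11, 20, 26], cur = 26
After iteration 4: v = 1, result = [11, 20, 26, 27], cur = 27
After iteration 5: v = 6, result = [11, 20, 26, 27, 33], cur = 33
After iteration 6: v = 1, result = [11, 20, 26, 27, 33, 34], cur = 34
After iteration 7: v = 3, result = [11, 20, 26, 27, 33, 34, 37], cur = 37
After iteration 8: v = 14, result = [11, 20, 26, 27, 33, 34, 37, 51], cur = 51
After iteration 9: v = 7, result = [11, 20, 26, 27, 33, 34, 37, 51, 58], cur = 58
After iteration 10: v = 16, result = [11, 20, 26, 27, 33, 34, 37, 51, 58, 74], cur = 74
Loop ends.
result[-1] = 74

Final answer: 74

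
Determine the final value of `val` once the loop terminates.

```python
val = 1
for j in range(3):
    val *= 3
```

Let's trace through this code step by step.

Initialize: val = 1
Entering loop: for j in range(3):
After iteration 1: j = 0, val = 3
After iteration 2: j = 1, val = 9
After iteration 3: j = 2, val = 27
Loop ends.

Final answer: 27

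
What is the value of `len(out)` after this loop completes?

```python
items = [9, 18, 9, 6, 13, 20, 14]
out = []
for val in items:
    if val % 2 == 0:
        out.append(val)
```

Let's trace through this code step by step.

Initialize: items = [9, 18, 9, 6, 13, 20, 14]
Initialize: out = []
Entering loop: for val in items:
After iteration 1: val = 9, out = []
After iteration 2: val = 18, out = [18]
After iteration 3: val = 9, out = [18]
After iteration 4: val = 6, out = [18, 6]
After iteration 5: val = 13, out = [18, 6]
After iteration 6: val = 20, out = [18, 6, 20]
After iteration 7: val = 14, out = [18, 6, 20, 14]
Loop ends.
len(out) = 4

Final answer: 4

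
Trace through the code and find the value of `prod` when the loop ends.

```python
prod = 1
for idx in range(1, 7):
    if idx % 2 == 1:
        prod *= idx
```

Let's trace through this code step by step.

Initialize: prod = 1
Entering loop: for idx in range(1, 7):
After iteration 1: idx = 1, prod = 1
After iteration 2: idx = 2, prod = 1
After iteration 3: idx = 3, prod = 3
After iteration 4: idx = 4, prod = 3
After iteration 5: idx = 5, prod = 15
After iteration 6: idx = 6, prod = 15
Loop ends.

Final answer: 15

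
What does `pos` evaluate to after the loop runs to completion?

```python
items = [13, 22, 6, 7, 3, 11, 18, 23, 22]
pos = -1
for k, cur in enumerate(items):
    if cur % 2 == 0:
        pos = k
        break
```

Let's trace through this code step by step.

Initialize: items = [13, 22, 6, 7, 3, 11, 18, 23, 22]
Initialize: pos = -1
Entering loop: for k, cur in enumerate(items):
After iteration 1: k = 0, cur = 13, pos = -1
After iteration 2: k = 1, cur = 22, pos = 1
Loop ends.

Final answer: 1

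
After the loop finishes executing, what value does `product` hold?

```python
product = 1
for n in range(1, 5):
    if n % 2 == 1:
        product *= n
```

Let's trace through this code step by step.

Initialize: product = 1
Entering loop: for n in range(1, 5):
After iteration 1: n = 1, product = 1
After iteration 2: n = 2, product = 1
After iteration 3: n = 3, product = 3
After iteration 4: n = 4, product = 3
Loop ends.

Final answer: 3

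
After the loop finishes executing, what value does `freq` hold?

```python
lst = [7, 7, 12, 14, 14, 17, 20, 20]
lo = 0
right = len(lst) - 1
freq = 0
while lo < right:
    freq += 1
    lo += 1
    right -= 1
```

Let's trace through this code step by step.

Initialize: lst = [7, 7, 12, 14, 14, 17, 20, 20]
Initialize: lo = 0
Initialize: right = 7
Initialize: freq = 0
Entering loop: while lo < right:
After iteration 1: lo = 1, right = 6, freq = 1
After iteration 2: lo = 2, right = 5, freq = 2
After iteration 3: lo = 3, right = 4, freq = 3
After iteration 4: lo = 4, right = 3, freq = 4
Loop ends.

Final answer: 4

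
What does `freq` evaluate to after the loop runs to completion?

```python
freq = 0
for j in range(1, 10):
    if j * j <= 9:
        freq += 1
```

Let's trace through this code step by step.

Initialize: freq = 0
Entering loop: for j in range(1, 10):
After iteration 1: j = 1, freq = 1
After iteration 2: j = 2, freq = 2
After iteration 3: j = 3, freq = 3
After iteration 4: j = 4, freq = 3
After iteration 5: j = 5, freq = 3
After iteration 6: j = 6, freq = 3
After iteration 7: j = 7, freq = 3
After iteration 8: j = 8, freq = 3
After iteration 9: j = 9, freq = 3
Loop ends.

Final answer: 3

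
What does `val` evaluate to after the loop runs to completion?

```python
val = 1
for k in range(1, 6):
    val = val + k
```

Let's trace through this code step by step.

Initialize: val = 1
Entering loop: for k in range(1, 6):
After iteration 1: k = 1, val = 2
After iteration 2: k = 2, val = 4
After iteration 3: k = 3, val = 7
After iteration 4: k = 4, val = 11
After iteration 5: k = 5, val = 16
Loop ends.

Final answer: 16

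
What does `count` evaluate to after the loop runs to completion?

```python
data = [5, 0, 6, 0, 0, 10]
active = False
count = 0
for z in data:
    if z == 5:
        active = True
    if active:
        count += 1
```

Let's trace through this code step by step.

Initialize: data = [5, 0, 6, 0, 0, 10]
Initialize: active = False
Initialize: count = 0
Entering loop: for z in data:
After iteration 1: z = 5, active = True, count = 1
After iteration 2: z = 0, active = True, count = 2
After iteration 3: z = 6, active = True, count = 3
After iteration 4: z = 0, active = True, count = 4
After iteration 5: z = 0, active = True, count = 5
After iteration 6: z = 10, active = True, count = 6
Loop ends.

Final answer: 6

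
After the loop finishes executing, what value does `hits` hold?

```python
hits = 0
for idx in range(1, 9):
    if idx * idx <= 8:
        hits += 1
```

Let's trace through this code step by step.

Initialize: hits = 0
Entering loop: for idx in range(1, 9):
After iteration 1: idx = 1, hits = 1
After iteration 2: idx = 2, hits = 2
After iteration 3: idx = 3, hits = 2
After iteration 4: idx = 4, hits = 2
After iteration 5: idx = 5, hits = 2
After iteration 6: idx = 6, hits = 2
After iteration 7: idx = 7, hits = 2
After iteration 8: idx = 8, hits = 2
Loop ends.

Final answer: 2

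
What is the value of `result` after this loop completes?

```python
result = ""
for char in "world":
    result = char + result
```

Let's trace through this code step by step.

Initialize: result = ''
Entering loop: for char in "world":
After iteration 1: char = 'w', result = 'w'
After iteration 2: char = 'o', result = 'ow'
After iteration 3: char = 'r', result = 'row'
After iteration 4: char = 'l', result = 'lrow'
After iteration 5: char = 'd', result = 'dlrow'
Loop ends.

Final answer: 'dlrow'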